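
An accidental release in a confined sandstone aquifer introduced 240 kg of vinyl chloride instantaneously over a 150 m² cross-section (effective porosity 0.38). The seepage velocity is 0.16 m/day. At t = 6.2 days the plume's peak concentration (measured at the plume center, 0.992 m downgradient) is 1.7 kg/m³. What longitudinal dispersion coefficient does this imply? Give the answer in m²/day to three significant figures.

At the plume center C_max = M/(n_e·A·√(4πDt)), so D = M²/(4πt·(n_e·A·C_max)²).
n_e·A·C_max = 0.38 × 150 × 1.7 = 96.90 kg/m.
D = 240²/(4π × 6.2 × 96.90²) = 0.0787 m²/day.

0.0787 m²/day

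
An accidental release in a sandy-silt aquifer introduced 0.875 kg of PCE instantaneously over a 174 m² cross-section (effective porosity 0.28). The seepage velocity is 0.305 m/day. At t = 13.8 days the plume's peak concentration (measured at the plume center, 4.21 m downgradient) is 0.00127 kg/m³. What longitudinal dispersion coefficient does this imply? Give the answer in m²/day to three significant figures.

At the plume center C_max = M/(n_e·A·√(4πDt)), so D = M²/(4πt·(n_e·A·C_max)²).
n_e·A·C_max = 0.28 × 174 × 0.00127 = 0.06187 kg/m.
D = 0.875²/(4π × 13.8 × 0.06187²) = 1.15 m²/day.

1.15 m²/day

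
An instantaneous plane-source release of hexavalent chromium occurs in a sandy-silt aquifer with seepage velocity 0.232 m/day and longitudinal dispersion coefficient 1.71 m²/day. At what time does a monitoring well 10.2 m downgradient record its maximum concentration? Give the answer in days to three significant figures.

For the 1D instantaneous-source solution, setting ∂C/∂t = 0 at fixed x gives v²t² + 2Dt − x² = 0, so t = (√(D² + v²x²) − D)/v².
√(D² + v²x²) = √(1.71² + 0.232² × 10.2²) = 2.920; v² = 0.053824.
t = (2.920 − 1.71)/0.053824 = 22.5 days (vs. the pure-advection estimate x/v = 44.0 d).

22.5 days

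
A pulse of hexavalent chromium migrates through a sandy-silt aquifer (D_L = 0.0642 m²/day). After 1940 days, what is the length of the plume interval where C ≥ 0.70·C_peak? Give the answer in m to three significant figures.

26.7 m

The plume is Gaussian with σ = √(2Dt) = √(2 × 0.0642 × 1940) = 15.78 m.
C/C_peak = exp(−Δx²/(2σ²)) = 0.70 ⇒ Δx = σ·√(−2 ln 0.70) = 15.78 × 0.8446 = 13.33 m.
Width = 2Δx = 26.7 m.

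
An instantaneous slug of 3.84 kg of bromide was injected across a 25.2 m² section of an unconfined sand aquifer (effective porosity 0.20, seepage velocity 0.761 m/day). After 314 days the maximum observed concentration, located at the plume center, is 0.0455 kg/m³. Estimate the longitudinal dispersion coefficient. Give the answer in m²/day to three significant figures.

0.0711 m²/day

At the plume center C_max = M/(n_e·A·√(4πDt)), so D = M²/(4πt·(n_e·A·C_max)²).
n_e·A·C_max = 0.20 × 25.2 × 0.0455 = 0.2293 kg/m.
D = 3.84²/(4π × 314 × 0.2293²) = 0.0711 m²/day.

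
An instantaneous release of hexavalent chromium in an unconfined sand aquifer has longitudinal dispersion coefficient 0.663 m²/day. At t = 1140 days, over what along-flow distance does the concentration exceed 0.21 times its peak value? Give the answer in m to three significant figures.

137 m

The plume is Gaussian with σ = √(2Dt) = √(2 × 0.663 × 1140) = 38.88 m.
C/C_peak = exp(−Δx²/(2σ²)) = 0.21 ⇒ Δx = σ·√(−2 ln 0.21) = 38.88 × 1.767 = 68.70 m.
Width = 2Δx = 137 m.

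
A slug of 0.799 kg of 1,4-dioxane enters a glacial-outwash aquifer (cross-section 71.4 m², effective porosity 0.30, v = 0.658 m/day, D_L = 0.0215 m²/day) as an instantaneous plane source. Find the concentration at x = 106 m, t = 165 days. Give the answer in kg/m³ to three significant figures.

For an instantaneous plane source, C(x,t) = M/(n_e·A·√(4πDt)) · exp(−(x−vt)²/(4Dt)), with n_e·A the pore (flow) area.
Plume center vt = 0.658 × 165 = 108.57 m, so the well at 106 m is 2.57 m upgradient of the peak.
√(4πDt) = 6.677 m, giving peak height M/(n_e·A·√(4πDt)) = 0.799/(0.30 × 71.4 × 6.677) = 0.005587 kg/m³.
(x−vt)²/(4Dt) = (-2.57)²/(4 × 0.0215 × 165) = 0.4655; exp(−0.4655) = 0.6278.
C = 0.005587 × 0.6278 = 0.00351 kg/m³.

0.00351 kg/m³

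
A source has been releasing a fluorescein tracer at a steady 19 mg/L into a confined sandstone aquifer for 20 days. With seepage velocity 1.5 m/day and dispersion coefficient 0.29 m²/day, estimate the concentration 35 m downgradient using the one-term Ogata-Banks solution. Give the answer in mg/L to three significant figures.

1.35 mg/L

For a continuous step input, C/C₀ ≈ ½·erfc((x−vt)/(2√(Dt))).
vt = 1.5 × 20 = 30 m and 2√(Dt) = 2√(0.29 × 20) = 4.817 m.
Argument (x−vt)/(2√(Dt)) = (35 − 30)/4.817 = 1.038; ½·erfc(1.038) = 0.07106.
C = 19 × 0.07106 = 1.35 mg/L.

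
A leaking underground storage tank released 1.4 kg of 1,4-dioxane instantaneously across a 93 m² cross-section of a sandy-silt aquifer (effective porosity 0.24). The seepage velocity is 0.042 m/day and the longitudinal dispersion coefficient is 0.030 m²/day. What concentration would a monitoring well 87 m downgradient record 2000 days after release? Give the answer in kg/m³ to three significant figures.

For an instantaneous plane source, C(x,t) = M/(n_e·A·√(4πDt)) · exp(−(x−vt)²/(4Dt)), with n_e·A the pore (flow) area.
Plume center vt = 0.042 × 2000 = 84 m, so the well at 87 m is 3 m downgradient of the peak.
√(4πDt) = 27.46 m, giving peak height M/(n_e·A·√(4πDt)) = 1.4/(0.24 × 93 × 27.46) = 0.002284 kg/m³.
(x−vt)²/(4Dt) = (3)²/(4 × 0.030 × 2000) = 0.03750; exp(−0.03750) = 0.9632.
C = 0.002284 × 0.9632 = 0.00220 kg/m³.

0.00220 kg/m³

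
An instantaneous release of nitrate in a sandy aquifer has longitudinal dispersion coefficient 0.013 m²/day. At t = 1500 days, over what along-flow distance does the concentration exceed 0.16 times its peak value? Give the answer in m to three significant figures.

23.9 m

The plume is Gaussian with σ = √(2Dt) = √(2 × 0.013 × 1500) = 6.245 m.
C/C_peak = exp(−Δx²/(2σ²)) = 0.16 ⇒ Δx = σ·√(−2 ln 0.16) = 6.245 × 1.914 = 11.95 m.
Width = 2Δx = 23.9 m.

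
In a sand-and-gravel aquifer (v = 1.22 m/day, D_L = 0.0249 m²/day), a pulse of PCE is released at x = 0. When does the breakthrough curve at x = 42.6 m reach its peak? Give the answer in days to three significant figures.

34.9 days

For the 1D instantaneous-source solution, setting ∂C/∂t = 0 at fixed x gives v²t² + 2Dt − x² = 0, so t = (√(D² + v²x²) − D)/v².
√(D² + v²x²) = √(0.0249² + 1.22² × 42.6²) = 51.97; v² = 1.4884.
t = (51.97 − 0.0249)/1.4884 = 34.9 days (vs. the pure-advection estimate x/v = 34.9 d).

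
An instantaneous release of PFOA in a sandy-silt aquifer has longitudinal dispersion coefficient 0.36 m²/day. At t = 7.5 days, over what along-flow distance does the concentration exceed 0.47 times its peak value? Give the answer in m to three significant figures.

5.71 m

The plume is Gaussian with σ = √(2Dt) = √(2 × 0.36 × 7.5) = 2.324 m.
C/C_peak = exp(−Δx²/(2σ²)) = 0.47 ⇒ Δx = σ·√(−2 ln 0.47) = 2.324 × 1.229 = 2.856 m.
Width = 2Δx = 5.71 m.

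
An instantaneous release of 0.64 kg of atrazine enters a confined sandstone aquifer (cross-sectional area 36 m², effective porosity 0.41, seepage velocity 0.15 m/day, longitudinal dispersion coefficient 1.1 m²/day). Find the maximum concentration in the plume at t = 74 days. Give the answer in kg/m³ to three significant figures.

0.00136 kg/m³

The peak of an instantaneous 1D plume sits at x = vt; there the Gaussian factor is 1 and C_max = M/(n_e·A·√(4πDt)), where n_e·A is the pore area the mass is dissolved in.
√(4πDt) = √(4π × 1.1 × 74) = 31.98 m, so C_max = 0.64/(0.41 × 36 × 31.98) = 0.00136 kg/m³.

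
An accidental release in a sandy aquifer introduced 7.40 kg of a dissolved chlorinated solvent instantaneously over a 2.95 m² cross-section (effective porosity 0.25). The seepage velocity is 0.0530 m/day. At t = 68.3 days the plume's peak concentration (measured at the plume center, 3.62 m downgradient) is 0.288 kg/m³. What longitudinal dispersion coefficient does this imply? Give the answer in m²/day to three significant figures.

At the plume center C_max = M/(n_e·A·√(4πDt)), so D = M²/(4πt·(n_e·A·C_max)²).
n_e·A·C_max = 0.25 × 2.95 × 0.288 = 0.2124 kg/m.
D = 7.40²/(4π × 68.3 × 0.2124²) = 1.41 m²/day.

1.41 m²/day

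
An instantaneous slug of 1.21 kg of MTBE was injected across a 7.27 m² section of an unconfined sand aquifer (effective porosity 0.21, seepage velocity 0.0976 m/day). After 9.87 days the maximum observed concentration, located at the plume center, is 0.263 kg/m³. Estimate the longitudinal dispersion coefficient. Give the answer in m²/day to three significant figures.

At the plume center C_max = M/(n_e·A·√(4πDt)), so D = M²/(4πt·(n_e·A·C_max)²).
n_e·A·C_max = 0.21 × 7.27 × 0.263 = 0.4015 kg/m.
D = 1.21²/(4π × 9.87 × 0.4015²) = 0.0732 m²/day.

0.0732 m²/day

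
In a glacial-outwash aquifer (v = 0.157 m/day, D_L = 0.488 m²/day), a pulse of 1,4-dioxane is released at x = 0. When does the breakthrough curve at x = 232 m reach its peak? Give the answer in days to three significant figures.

1460 days

For the 1D instantaneous-source solution, setting ∂C/∂t = 0 at fixed x gives v²t² + 2Dt − x² = 0, so t = (√(D² + v²x²) − D)/v².
√(D² + v²x²) = √(0.488² + 0.157² × 232²) = 36.43; v² = 0.024649.
t = (36.43 − 0.488)/0.024649 = 1460 days (vs. the pure-advection estimate x/v = 1480 d).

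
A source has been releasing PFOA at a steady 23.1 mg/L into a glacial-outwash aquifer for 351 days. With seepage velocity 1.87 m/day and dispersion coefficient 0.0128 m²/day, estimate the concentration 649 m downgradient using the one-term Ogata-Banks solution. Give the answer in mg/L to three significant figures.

22.9 mg/L

For a continuous step input, C/C₀ ≈ ½·erfc((x−vt)/(2√(Dt))).
vt = 1.87 × 351 = 656.37 m and 2√(Dt) = 2√(0.0128 × 351) = 4.239 m.
Argument (x−vt)/(2√(Dt)) = (649 − 656.37)/4.239 = -1.739; ½·erfc(-1.739) = 0.9930.
C = 23.1 × 0.9930 = 22.9 mg/L.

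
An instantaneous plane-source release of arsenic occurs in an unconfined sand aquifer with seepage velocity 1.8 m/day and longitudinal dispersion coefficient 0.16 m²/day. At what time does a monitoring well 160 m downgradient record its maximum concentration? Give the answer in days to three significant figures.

88.8 days

For the 1D instantaneous-source solution, setting ∂C/∂t = 0 at fixed x gives v²t² + 2Dt − x² = 0, so t = (√(D² + v²x²) − D)/v².
√(D² + v²x²) = √(0.16² + 1.8² × 160²) = 288.0; v² = 3.24.
t = (288.0 − 0.16)/3.24 = 88.8 days (vs. the pure-advection estimate x/v = 88.9 d).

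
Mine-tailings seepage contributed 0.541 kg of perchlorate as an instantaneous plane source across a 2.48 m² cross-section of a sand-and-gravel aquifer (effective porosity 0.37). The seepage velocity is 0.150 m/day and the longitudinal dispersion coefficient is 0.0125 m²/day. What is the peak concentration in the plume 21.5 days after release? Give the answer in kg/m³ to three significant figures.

0.321 kg/m³

The peak of an instantaneous 1D plume sits at x = vt; there the Gaussian factor is 1 and C_max = M/(n_e·A·√(4πDt)), where n_e·A is the pore area the mass is dissolved in.
√(4πDt) = √(4π × 0.0125 × 21.5) = 1.838 m, so C_max = 0.541/(0.37 × 2.48 × 1.838) = 0.321 kg/m³.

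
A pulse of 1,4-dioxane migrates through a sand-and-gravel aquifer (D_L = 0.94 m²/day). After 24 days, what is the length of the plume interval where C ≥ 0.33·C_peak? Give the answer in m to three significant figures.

The plume is Gaussian with σ = √(2Dt) = √(2 × 0.94 × 24) = 6.717 m.
C/C_peak = exp(−Δx²/(2σ²)) = 0.33 ⇒ Δx = σ·√(−2 ln 0.33) = 6.717 × 1.489 = 10.00 m.
Width = 2Δx = 20.0 m.

20.0 m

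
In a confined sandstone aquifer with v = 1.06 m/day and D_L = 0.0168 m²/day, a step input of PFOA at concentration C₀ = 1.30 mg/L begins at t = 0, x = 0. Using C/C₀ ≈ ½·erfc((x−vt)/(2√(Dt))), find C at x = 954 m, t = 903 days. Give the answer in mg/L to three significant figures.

0.934 mg/L

For a continuous step input, C/C₀ ≈ ½·erfc((x−vt)/(2√(Dt))).
vt = 1.06 × 903 = 957.18 m and 2√(Dt) = 2√(0.0168 × 903) = 7.790 m.
Argument (x−vt)/(2√(Dt)) = (954 − 957.18)/7.790 = -0.4082; ½·erfc(-0.4082) = 0.7181.
C = 1.30 × 0.7181 = 0.934 mg/L.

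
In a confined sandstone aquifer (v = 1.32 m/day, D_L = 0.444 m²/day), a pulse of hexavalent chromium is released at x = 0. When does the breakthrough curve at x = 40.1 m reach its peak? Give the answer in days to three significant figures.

30.1 days

For the 1D instantaneous-source solution, setting ∂C/∂t = 0 at fixed x gives v²t² + 2Dt − x² = 0, so t = (√(D² + v²x²) − D)/v².
√(D² + v²x²) = √(0.444² + 1.32² × 40.1²) = 52.93; v² = 1.7424.
t = (52.93 − 0.444)/1.7424 = 30.1 days (vs. the pure-advection estimate x/v = 30.4 d).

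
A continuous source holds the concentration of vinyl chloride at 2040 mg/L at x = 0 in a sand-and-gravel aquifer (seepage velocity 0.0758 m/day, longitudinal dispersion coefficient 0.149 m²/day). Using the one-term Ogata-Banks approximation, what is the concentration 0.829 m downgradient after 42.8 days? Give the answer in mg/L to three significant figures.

For a continuous step input, C/C₀ ≈ ½·erfc((x−vt)/(2√(Dt))).
vt = 0.0758 × 42.8 = 3.24424 m and 2√(Dt) = 2√(0.149 × 42.8) = 5.051 m.
Argument (x−vt)/(2√(Dt)) = (0.829 − 3.24424)/5.051 = -0.4782; ½·erfc(-0.4782) = 0.7506.
C = 2040 × 0.7506 = 1530 mg/L.

1530 mg/L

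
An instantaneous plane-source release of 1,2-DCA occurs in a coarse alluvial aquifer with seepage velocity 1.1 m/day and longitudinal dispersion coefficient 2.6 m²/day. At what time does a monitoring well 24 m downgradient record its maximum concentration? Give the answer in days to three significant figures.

For the 1D instantaneous-source solution, setting ∂C/∂t = 0 at fixed x gives v²t² + 2Dt − x² = 0, so t = (√(D² + v²x²) − D)/v².
√(D² + v²x²) = √(2.6² + 1.1² × 24²) = 26.53; v² = 1.21.
t = (26.53 − 2.6)/1.21 = 19.8 days (vs. the pure-advection estimate x/v = 21.8 d).

19.8 days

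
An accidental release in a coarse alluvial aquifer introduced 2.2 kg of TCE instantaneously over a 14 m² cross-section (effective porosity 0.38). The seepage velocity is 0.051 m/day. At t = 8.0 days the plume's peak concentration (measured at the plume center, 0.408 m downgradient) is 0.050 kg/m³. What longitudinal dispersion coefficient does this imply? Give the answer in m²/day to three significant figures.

0.680 m²/day

At the plume center C_max = M/(n_e·A·√(4πDt)), so D = M²/(4πt·(n_e·A·C_max)²).
n_e·A·C_max = 0.38 × 14 × 0.050 = 0.2660 kg/m.
D = 2.2²/(4π × 8.0 × 0.2660²) = 0.680 m²/day.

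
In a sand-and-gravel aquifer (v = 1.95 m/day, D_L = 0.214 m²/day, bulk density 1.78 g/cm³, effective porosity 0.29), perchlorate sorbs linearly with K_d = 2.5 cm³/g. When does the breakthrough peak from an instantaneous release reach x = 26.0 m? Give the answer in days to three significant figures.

Retardation factor R = 1 + ρ_b·K_d/n = 1 + 1.78 × 2.5/0.29 = 16.34.
Sorption retards both mechanisms: v_R = v/R = 0.1193 m/day, D_R = D/R = 0.01310 m²/day.
Peak time from v_R²t² + 2D_R t − x² = 0: t = (√(D_R² + v_R²x²) − D_R)/v_R².
√(D_R² + v_R²x²) = √(0.01310² + 0.1193² × 26.0²) = 3.102; v_R² = 0.01423.
t = (3.102 − 0.01310)/0.01423 = 217 days.

217 days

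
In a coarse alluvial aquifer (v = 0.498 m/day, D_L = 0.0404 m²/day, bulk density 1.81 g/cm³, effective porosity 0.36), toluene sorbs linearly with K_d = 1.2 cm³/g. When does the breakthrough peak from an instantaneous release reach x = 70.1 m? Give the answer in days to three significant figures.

Retardation factor R = 1 + ρ_b·K_d/n = 1 + 1.81 × 1.2/0.36 = 7.033.
Sorption retards both mechanisms: v_R = v/R = 0.07081 m/day, D_R = D/R = 0.005744 m²/day.
Peak time from v_R²t² + 2D_R t − x² = 0: t = (√(D_R² + v_R²x²) − D_R)/v_R².
√(D_R² + v_R²x²) = √(0.005744² + 0.07081² × 70.1²) = 4.964; v_R² = 0.005014.
t = (4.964 − 0.005744)/0.005014 = 989 days.

989 days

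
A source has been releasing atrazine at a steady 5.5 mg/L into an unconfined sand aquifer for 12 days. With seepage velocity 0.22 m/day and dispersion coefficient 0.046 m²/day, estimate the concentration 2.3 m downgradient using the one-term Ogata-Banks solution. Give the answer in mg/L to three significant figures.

For a continuous step input, C/C₀ ≈ ½·erfc((x−vt)/(2√(Dt))).
vt = 0.22 × 12 = 2.64 m and 2√(Dt) = 2√(0.046 × 12) = 1.486 m.
Argument (x−vt)/(2√(Dt)) = (2.3 − 2.64)/1.486 = -0.2288; ½·erfc(-0.2288) = 0.6269.
C = 5.5 × 0.6269 = 3.45 mg/L.

3.45 mg/L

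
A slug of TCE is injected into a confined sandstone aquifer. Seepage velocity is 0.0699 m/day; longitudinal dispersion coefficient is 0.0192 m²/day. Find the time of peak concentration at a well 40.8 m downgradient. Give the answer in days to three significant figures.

580 days

For the 1D instantaneous-source solution, setting ∂C/∂t = 0 at fixed x gives v²t² + 2Dt − x² = 0, so t = (√(D² + v²x²) − D)/v².
√(D² + v²x²) = √(0.0192² + 0.0699² × 40.8²) = 2.852; v² = 0.00488601.
t = (2.852 − 0.0192)/0.00488601 = 580 days (vs. the pure-advection estimate x/v = 584 d).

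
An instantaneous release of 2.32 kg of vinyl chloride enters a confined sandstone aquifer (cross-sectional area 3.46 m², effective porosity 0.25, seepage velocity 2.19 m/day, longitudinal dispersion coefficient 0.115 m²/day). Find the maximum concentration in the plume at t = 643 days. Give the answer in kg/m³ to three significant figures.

The peak of an instantaneous 1D plume sits at x = vt; there the Gaussian factor is 1 and C_max = M/(n_e·A·√(4πDt)), where n_e·A is the pore area the mass is dissolved in.
√(4πDt) = √(4π × 0.115 × 643) = 30.48 m, so C_max = 2.32/(0.25 × 3.46 × 30.48) = 0.0880 kg/m³.

0.0880 kg/m³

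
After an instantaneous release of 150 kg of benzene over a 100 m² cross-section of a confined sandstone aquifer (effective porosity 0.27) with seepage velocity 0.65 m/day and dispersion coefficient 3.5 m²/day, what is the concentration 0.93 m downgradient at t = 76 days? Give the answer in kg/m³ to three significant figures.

For an instantaneous plane source, C(x,t) = M/(n_e·A·√(4πDt)) · exp(−(x−vt)²/(4Dt)), with n_e·A the pore (flow) area.
Plume center vt = 0.65 × 76 = 49.4 m, so the well at 0.93 m is 48.47 m upgradient of the peak.
√(4πDt) = 57.82 m, giving peak height M/(n_e·A·√(4πDt)) = 150/(0.27 × 100 × 57.82) = 0.09608 kg/m³.
(x−vt)²/(4Dt) = (-48.47)²/(4 × 3.5 × 76) = 2.208; exp(−2.208) = 0.1099.
C = 0.09608 × 0.1099 = 0.0106 kg/m³.

0.0106 kg/m³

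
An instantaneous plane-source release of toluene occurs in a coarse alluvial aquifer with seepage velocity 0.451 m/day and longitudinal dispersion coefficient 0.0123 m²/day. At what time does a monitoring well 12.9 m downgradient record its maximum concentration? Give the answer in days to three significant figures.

For the 1D instantaneous-source solution, setting ∂C/∂t = 0 at fixed x gives v²t² + 2Dt − x² = 0, so t = (√(D² + v²x²) − D)/v².
√(D² + v²x²) = √(0.0123² + 0.451² × 12.9²) = 5.818; v² = 0.203401.
t = (5.818 − 0.0123)/0.203401 = 28.5 days (vs. the pure-advection estimate x/v = 28.6 d).

28.5 days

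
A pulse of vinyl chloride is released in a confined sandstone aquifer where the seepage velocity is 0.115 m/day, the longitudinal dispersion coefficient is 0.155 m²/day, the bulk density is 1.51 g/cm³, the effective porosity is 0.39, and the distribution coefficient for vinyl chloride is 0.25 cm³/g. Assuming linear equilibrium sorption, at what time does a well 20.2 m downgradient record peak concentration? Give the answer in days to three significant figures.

323 days

Retardation factor R = 1 + ρ_b·K_d/n = 1 + 1.51 × 0.25/0.39 = 1.968.
Sorption retards both mechanisms: v_R = v/R = 0.05843 m/day, D_R = D/R = 0.07876 m²/day.
Peak time from v_R²t² + 2D_R t − x² = 0: t = (√(D_R² + v_R²x²) − D_R)/v_R².
√(D_R² + v_R²x²) = √(0.07876² + 0.05843² × 20.2²) = 1.183; v_R² = 0.003414.
t = (1.183 − 0.07876)/0.003414 = 323 days.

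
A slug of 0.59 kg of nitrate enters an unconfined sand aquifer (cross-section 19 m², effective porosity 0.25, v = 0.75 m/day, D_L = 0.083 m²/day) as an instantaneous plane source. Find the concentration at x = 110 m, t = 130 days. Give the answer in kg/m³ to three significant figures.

0.000286 kg/m³

For an instantaneous plane source, C(x,t) = M/(n_e·A·√(4πDt)) · exp(−(x−vt)²/(4Dt)), with n_e·A the pore (flow) area.
Plume center vt = 0.75 × 130 = 97.5 m, so the well at 110 m is 12.5 m downgradient of the peak.
√(4πDt) = 11.64 m, giving peak height M/(n_e·A·√(4πDt)) = 0.59/(0.25 × 19 × 11.64) = 0.01067 kg/m³.
(x−vt)²/(4Dt) = (12.5)²/(4 × 0.083 × 130) = 3.620; exp(−3.620) = 0.02678.
C = 0.01067 × 0.02678 = 0.000286 kg/m³.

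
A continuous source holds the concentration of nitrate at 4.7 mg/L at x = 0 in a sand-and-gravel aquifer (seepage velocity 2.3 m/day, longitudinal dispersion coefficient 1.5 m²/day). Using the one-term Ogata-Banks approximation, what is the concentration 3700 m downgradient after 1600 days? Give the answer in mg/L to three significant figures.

For a continuous step input, C/C₀ ≈ ½·erfc((x−vt)/(2√(Dt))).
vt = 2.3 × 1600 = 3680 m and 2√(Dt) = 2√(1.5 × 1600) = 97.98 m.
Argument (x−vt)/(2√(Dt)) = (3700 − 3680)/97.98 = 0.2041; ½·erfc(0.2041) = 0.3864.
C = 4.7 × 0.3864 = 1.82 mg/L.

1.82 mg/L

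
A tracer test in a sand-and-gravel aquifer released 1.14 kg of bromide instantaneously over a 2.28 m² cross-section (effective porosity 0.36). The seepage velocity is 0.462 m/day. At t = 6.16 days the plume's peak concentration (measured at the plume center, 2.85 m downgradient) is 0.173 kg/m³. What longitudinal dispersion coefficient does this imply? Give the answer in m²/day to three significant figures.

At the plume center C_max = M/(n_e·A·√(4πDt)), so D = M²/(4πt·(n_e·A·C_max)²).
n_e·A·C_max = 0.36 × 2.28 × 0.173 = 0.1420 kg/m.
D = 1.14²/(4π × 6.16 × 0.1420²) = 0.833 m²/day.

0.833 m²/day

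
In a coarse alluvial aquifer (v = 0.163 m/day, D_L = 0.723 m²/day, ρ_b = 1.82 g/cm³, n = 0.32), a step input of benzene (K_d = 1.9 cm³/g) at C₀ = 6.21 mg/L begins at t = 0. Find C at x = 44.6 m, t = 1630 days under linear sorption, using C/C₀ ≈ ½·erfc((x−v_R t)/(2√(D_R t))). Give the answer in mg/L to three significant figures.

Retardation factor R = 1 + ρ_b·K_d/n = 1 + 1.82 × 1.9/0.32 = 11.81.
Sorption retards both mechanisms: v_R = v/R = 0.01380 m/day, D_R = D/R = 0.06122 m²/day.
v_R·t = 0.01380 × 1630 = 22.494 m; 2√(D_R t) = 19.98 m; argument = (44.6 − 22.494)/19.98 = 1.106.
C = C₀ × ½·erfc(1.106) = 6.21 × 0.05889 = 0.366 mg/L.

0.366 mg/L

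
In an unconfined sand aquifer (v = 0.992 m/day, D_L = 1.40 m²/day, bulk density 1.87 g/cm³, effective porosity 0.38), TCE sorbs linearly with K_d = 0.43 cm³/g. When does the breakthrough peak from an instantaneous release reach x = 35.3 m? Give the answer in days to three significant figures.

107 days

Retardation factor R = 1 + ρ_b·K_d/n = 1 + 1.87 × 0.43/0.38 = 3.116.
Sorption retards both mechanisms: v_R = v/R = 0.3184 m/day, D_R = D/R = 0.4493 m²/day.
Peak time from v_R²t² + 2D_R t − x² = 0: t = (√(D_R² + v_R²x²) − D_R)/v_R².
√(D_R² + v_R²x²) = √(0.4493² + 0.3184² × 35.3²) = 11.25; v_R² = 0.1014.
t = (11.25 − 0.4493)/0.1014 = 107 days.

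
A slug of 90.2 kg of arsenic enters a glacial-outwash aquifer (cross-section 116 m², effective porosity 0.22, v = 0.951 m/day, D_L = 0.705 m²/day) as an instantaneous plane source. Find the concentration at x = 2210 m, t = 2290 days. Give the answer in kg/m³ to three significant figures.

For an instantaneous plane source, C(x,t) = M/(n_e·A·√(4πDt)) · exp(−(x−vt)²/(4Dt)), with n_e·A the pore (flow) area.
Plume center vt = 0.951 × 2290 = 2177.79 m, so the well at 2210 m is 32.21 m downgradient of the peak.
√(4πDt) = 142.4 m, giving peak height M/(n_e·A·√(4πDt)) = 90.2/(0.22 × 116 × 142.4) = 0.02482 kg/m³.
(x−vt)²/(4Dt) = (32.21)²/(4 × 0.705 × 2290) = 0.1607; exp(−0.1607) = 0.8515.
C = 0.02482 × 0.8515 = 0.0211 kg/m³.

0.0211 kg/m³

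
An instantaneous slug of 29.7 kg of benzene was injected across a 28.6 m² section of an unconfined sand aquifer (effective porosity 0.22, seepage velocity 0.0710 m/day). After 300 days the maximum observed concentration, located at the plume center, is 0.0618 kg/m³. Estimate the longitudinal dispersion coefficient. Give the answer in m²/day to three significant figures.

1.55 m²/day

At the plume center C_max = M/(n_e·A·√(4πDt)), so D = M²/(4πt·(n_e·A·C_max)²).
n_e·A·C_max = 0.22 × 28.6 × 0.0618 = 0.3888 kg/m.
D = 29.7²/(4π × 300 × 0.3888²) = 1.55 m²/day.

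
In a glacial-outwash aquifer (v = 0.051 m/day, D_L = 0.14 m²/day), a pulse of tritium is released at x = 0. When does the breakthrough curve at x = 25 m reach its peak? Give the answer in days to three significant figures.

For the 1D instantaneous-source solution, setting ∂C/∂t = 0 at fixed x gives v²t² + 2Dt − x² = 0, so t = (√(D² + v²x²) − D)/v².
√(D² + v²x²) = √(0.14² + 0.051² × 25²) = 1.283; v² = 0.002601.
t = (1.283 − 0.14)/0.002601 = 439 days (vs. the pure-advection estimate x/v = 490 d).

439 days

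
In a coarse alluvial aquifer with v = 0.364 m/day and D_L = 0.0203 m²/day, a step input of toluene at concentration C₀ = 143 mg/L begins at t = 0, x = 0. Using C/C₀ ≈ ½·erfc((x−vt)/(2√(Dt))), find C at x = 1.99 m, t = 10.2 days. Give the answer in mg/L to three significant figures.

For a continuous step input, C/C₀ ≈ ½·erfc((x−vt)/(2√(Dt))).
vt = 0.364 × 10.2 = 3.7128 m and 2√(Dt) = 2√(0.0203 × 10.2) = 0.9101 m.
Argument (x−vt)/(2√(Dt)) = (1.99 − 3.7128)/0.9101 = -1.893; ½·erfc(-1.893) = 0.9963.
C = 143 × 0.9963 = 142 mg/L.

142 mg/L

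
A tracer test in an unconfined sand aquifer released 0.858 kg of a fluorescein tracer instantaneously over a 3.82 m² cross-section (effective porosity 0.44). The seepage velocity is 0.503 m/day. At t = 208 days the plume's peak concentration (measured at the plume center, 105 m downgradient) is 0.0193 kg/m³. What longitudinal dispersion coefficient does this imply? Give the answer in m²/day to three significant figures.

0.268 m²/day

At the plume center C_max = M/(n_e·A·√(4πDt)), so D = M²/(4πt·(n_e·A·C_max)²).
n_e·A·C_max = 0.44 × 3.82 × 0.0193 = 0.03244 kg/m.
D = 0.858²/(4π × 208 × 0.03244²) = 0.268 m²/day.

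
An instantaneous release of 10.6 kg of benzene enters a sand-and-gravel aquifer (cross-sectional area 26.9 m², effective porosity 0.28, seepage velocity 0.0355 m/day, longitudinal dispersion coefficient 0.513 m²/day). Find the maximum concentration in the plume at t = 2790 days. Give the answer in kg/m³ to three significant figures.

The peak of an instantaneous 1D plume sits at x = vt; there the Gaussian factor is 1 and C_max = M/(n_e·A·√(4πDt)), where n_e·A is the pore area the mass is dissolved in.
√(4πDt) = √(4π × 0.513 × 2790) = 134.1 m, so C_max = 10.6/(0.28 × 26.9 × 134.1) = 0.0105 kg/m³.

0.0105 kg/m³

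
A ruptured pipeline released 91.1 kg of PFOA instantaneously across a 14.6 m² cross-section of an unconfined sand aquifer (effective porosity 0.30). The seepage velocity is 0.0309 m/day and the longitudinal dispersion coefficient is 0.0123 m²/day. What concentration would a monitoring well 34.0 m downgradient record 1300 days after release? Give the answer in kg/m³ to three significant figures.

For an instantaneous plane source, C(x,t) = M/(n_e·A·√(4πDt)) · exp(−(x−vt)²/(4Dt)), with n_e·A the pore (flow) area.
Plume center vt = 0.0309 × 1300 = 40.17 m, so the well at 34.0 m is 6.17 m upgradient of the peak.
√(4πDt) = 14.18 m, giving peak height M/(n_e·A·√(4πDt)) = 91.1/(0.30 × 14.6 × 14.18) = 1.467 kg/m³.
(x−vt)²/(4Dt) = (-6.17)²/(4 × 0.0123 × 1300) = 0.5952; exp(−0.5952) = 0.5515.
C = 1.467 × 0.5515 = 0.809 kg/m³.

0.809 kg/m³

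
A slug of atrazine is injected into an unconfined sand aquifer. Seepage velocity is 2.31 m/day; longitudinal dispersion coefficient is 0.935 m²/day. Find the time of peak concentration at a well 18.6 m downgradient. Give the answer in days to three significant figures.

7.88 days

For the 1D instantaneous-source solution, setting ∂C/∂t = 0 at fixed x gives v²t² + 2Dt − x² = 0, so t = (√(D² + v²x²) − D)/v².
√(D² + v²x²) = √(0.935² + 2.31² × 18.6²) = 42.98; v² = 5.3361.
t = (42.98 − 0.935)/5.3361 = 7.88 days (vs. the pure-advection estimate x/v = 8.05 d).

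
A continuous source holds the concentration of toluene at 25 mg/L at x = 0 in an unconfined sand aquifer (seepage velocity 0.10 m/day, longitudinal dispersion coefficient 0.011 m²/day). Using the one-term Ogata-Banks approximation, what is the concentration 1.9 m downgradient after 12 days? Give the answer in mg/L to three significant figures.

For a continuous step input, C/C₀ ≈ ½·erfc((x−vt)/(2√(Dt))).
vt = 0.10 × 12 = 1.2 m and 2√(Dt) = 2√(0.011 × 12) = 0.7266 m.
Argument (x−vt)/(2√(Dt)) = (1.9 − 1.2)/0.7266 = 0.9634; ½·erfc(0.9634) = 0.08653.
C = 25 × 0.08653 = 2.16 mg/L.

2.16 mg/L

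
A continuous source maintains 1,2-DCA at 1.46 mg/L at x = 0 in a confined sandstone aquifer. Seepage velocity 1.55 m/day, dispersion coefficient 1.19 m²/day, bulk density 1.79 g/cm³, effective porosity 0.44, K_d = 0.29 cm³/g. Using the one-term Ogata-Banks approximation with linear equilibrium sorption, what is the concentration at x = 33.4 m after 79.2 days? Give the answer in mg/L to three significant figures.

Retardation factor R = 1 + ρ_b·K_d/n = 1 + 1.79 × 0.29/0.44 = 2.180.
Sorption retards both mechanisms: v_R = v/R = 0.7110 m/day, D_R = D/R = 0.5459 m²/day.
v_R·t = 0.7110 × 79.2 = 56.3112 m; 2√(D_R t) = 13.15 m; argument = (33.4 − 56.3112)/13.15 = -1.742.
C = C₀ × ½·erfc(-1.742) = 1.46 × 0.9931 = 1.45 mg/L.

1.45 mg/L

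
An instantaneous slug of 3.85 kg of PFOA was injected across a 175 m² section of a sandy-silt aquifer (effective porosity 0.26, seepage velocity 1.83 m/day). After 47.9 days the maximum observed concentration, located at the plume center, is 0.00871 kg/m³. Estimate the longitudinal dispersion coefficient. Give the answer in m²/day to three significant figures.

At the plume center C_max = M/(n_e·A·√(4πDt)), so D = M²/(4πt·(n_e·A·C_max)²).
n_e·A·C_max = 0.26 × 175 × 0.00871 = 0.3963 kg/m.
D = 3.85²/(4π × 47.9 × 0.3963²) = 0.157 m²/day.

0.157 m²/day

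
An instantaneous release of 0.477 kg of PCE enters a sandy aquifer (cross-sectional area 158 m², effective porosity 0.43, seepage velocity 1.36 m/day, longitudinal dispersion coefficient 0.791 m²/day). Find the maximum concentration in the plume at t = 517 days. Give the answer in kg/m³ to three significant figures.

9.79e-05 kg/m³

The peak of an instantaneous 1D plume sits at x = vt; there the Gaussian factor is 1 and C_max = M/(n_e·A·√(4πDt)), where n_e·A is the pore area the mass is dissolved in.
√(4πDt) = √(4π × 0.791 × 517) = 71.69 m, so C_max = 0.477/(0.43 × 158 × 71.69) = 9.79e-05 kg/m³.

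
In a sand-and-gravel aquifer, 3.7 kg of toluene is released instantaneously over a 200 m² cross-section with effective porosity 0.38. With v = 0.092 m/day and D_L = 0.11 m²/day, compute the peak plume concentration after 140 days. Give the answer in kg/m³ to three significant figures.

0.00350 kg/m³

The peak of an instantaneous 1D plume sits at x = vt; there the Gaussian factor is 1 and C_max = M/(n_e·A·√(4πDt)), where n_e·A is the pore area the mass is dissolved in.
√(4πDt) = √(4π × 0.11 × 140) = 13.91 m, so C_max = 3.7/(0.38 × 200 × 13.91) = 0.00350 kg/m³.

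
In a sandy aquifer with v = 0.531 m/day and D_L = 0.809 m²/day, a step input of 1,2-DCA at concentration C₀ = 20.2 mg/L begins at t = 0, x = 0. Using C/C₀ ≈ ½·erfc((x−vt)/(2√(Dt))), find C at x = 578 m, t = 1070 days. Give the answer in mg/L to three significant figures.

8.21 mg/L

For a continuous step input, C/C₀ ≈ ½·erfc((x−vt)/(2√(Dt))).
vt = 0.531 × 1070 = 568.17 m and 2√(Dt) = 2√(0.809 × 1070) = 58.84 m.
Argument (x−vt)/(2√(Dt)) = (578 − 568.17)/58.84 = 0.1671; ½·erfc(0.1671) = 0.4066.
C = 20.2 × 0.4066 = 8.21 mg/L.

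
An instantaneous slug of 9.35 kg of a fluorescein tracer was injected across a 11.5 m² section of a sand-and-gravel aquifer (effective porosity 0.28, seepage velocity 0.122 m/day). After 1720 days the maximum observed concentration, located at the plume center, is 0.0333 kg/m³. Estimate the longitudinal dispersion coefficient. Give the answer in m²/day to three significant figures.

At the plume center C_max = M/(n_e·A·√(4πDt)), so D = M²/(4πt·(n_e·A·C_max)²).
n_e·A·C_max = 0.28 × 11.5 × 0.0333 = 0.1072 kg/m.
D = 9.35²/(4π × 1720 × 0.1072²) = 0.352 m²/day.

0.352 m²/day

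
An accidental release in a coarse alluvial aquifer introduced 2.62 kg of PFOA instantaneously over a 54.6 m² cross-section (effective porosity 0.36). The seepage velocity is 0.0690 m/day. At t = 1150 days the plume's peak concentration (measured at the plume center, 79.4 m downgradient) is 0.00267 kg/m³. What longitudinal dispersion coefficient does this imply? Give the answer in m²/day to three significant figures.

At the plume center C_max = M/(n_e·A·√(4πDt)), so D = M²/(4πt·(n_e·A·C_max)²).
n_e·A·C_max = 0.36 × 54.6 × 0.00267 = 0.05248 kg/m.
D = 2.62²/(4π × 1150 × 0.05248²) = 0.172 m²/day.

0.172 m²/day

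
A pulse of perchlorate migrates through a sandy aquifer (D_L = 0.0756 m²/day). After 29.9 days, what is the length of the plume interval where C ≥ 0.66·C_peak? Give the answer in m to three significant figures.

The plume is Gaussian with σ = √(2Dt) = √(2 × 0.0756 × 29.9) = 2.126 m.
C/C_peak = exp(−Δx²/(2σ²)) = 0.66 ⇒ Δx = σ·√(−2 ln 0.66) = 2.126 × 0.9116 = 1.938 m.
Width = 2Δx = 3.88 m.

3.88 m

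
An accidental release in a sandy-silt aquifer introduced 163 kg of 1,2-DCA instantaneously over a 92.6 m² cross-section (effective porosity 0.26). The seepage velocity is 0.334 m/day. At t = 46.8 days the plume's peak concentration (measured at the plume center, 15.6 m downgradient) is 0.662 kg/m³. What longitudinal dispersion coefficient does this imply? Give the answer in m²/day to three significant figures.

0.178 m²/day

At the plume center C_max = M/(n_e·A·√(4πDt)), so D = M²/(4πt·(n_e·A·C_max)²).
n_e·A·C_max = 0.26 × 92.6 × 0.662 = 15.94 kg/m.
D = 163²/(4π × 46.8 × 15.94²) = 0.178 m²/day.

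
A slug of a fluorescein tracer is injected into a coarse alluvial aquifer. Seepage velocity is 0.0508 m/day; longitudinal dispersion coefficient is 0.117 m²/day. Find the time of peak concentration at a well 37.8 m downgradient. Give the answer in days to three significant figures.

For the 1D instantaneous-source solution, setting ∂C/∂t = 0 at fixed x gives v²t² + 2Dt − x² = 0, so t = (√(D² + v²x²) − D)/v².
√(D² + v²x²) = √(0.117² + 0.0508² × 37.8²) = 1.924; v² = 0.00258064.
t = (1.924 − 0.117)/0.00258064 = 700 days (vs. the pure-advection estimate x/v = 744 d).

700 days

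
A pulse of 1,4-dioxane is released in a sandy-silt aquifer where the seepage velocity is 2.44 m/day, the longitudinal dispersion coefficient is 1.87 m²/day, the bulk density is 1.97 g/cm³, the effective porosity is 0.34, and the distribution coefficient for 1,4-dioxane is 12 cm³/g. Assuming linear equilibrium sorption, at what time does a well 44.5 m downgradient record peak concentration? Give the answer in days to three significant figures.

Retardation factor R = 1 + ρ_b·K_d/n = 1 + 1.97 × 12/0.34 = 70.53.
Sorption retards both mechanisms: v_R = v/R = 0.03460 m/day, D_R = D/R = 0.02651 m²/day.
Peak time from v_R²t² + 2D_R t − x² = 0: t = (√(D_R² + v_R²x²) − D_R)/v_R².
√(D_R² + v_R²x²) = √(0.02651² + 0.03460² × 44.5²) = 1.540; v_R² = 0.001197.
t = (1.540 − 0.02651)/0.001197 = 1260 days.

1260 days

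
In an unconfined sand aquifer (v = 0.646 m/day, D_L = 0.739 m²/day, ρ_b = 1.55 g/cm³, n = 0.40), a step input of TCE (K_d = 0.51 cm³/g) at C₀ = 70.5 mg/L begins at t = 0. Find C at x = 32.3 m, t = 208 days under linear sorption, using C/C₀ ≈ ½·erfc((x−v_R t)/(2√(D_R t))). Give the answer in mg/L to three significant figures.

63.2 mg/L

Retardation factor R = 1 + ρ_b·K_d/n = 1 + 1.55 × 0.51/0.40 = 2.976.
Sorption retards both mechanisms: v_R = v/R = 0.2171 m/day, D_R = D/R = 0.2483 m²/day.
v_R·t = 0.2171 × 208 = 45.1568 m; 2√(D_R t) = 14.37 m; argument = (32.3 − 45.1568)/14.37 = -0.8947.
C = C₀ × ½·erfc(-0.8947) = 70.5 × 0.8971 = 63.2 mg/L.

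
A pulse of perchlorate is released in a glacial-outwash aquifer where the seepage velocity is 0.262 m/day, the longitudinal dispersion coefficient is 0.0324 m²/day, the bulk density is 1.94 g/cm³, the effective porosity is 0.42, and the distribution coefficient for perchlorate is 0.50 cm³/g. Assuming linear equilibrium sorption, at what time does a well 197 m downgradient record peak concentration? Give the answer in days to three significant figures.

2490 days

Retardation factor R = 1 + ρ_b·K_d/n = 1 + 1.94 × 0.50/0.42 = 3.310.
Sorption retards both mechanisms: v_R = v/R = 0.07915 m/day, D_R = D/R = 0.009789 m²/day.
Peak time from v_R²t² + 2D_R t − x² = 0: t = (√(D_R² + v_R²x²) − D_R)/v_R².
√(D_R² + v_R²x²) = √(0.009789² + 0.07915² × 197²) = 15.59; v_R² = 0.006265.
t = (15.59 − 0.009789)/0.006265 = 2490 days.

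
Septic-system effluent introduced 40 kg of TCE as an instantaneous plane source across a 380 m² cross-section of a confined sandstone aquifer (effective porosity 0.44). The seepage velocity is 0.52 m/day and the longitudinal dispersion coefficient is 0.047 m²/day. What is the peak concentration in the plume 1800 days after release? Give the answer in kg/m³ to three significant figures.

The peak of an instantaneous 1D plume sits at x = vt; there the Gaussian factor is 1 and C_max = M/(n_e·A·√(4πDt)), where n_e·A is the pore area the mass is dissolved in.
√(4πDt) = √(4π × 0.047 × 1800) = 32.61 m, so C_max = 40/(0.44 × 380 × 32.61) = 0.00734 kg/m³.

0.00734 kg/m³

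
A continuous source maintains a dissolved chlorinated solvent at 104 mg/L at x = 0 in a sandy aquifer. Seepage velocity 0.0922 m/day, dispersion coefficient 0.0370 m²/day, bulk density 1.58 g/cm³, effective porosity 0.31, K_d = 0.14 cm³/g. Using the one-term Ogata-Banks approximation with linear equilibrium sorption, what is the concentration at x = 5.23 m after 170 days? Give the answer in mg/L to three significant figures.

Retardation factor R = 1 + ρ_b·K_d/n = 1 + 1.58 × 0.14/0.31 = 1.714.
Sorption retards both mechanisms: v_R = v/R = 0.05379 m/day, D_R = D/R = 0.02159 m²/day.
v_R·t = 0.05379 × 170 = 9.1443 m; 2√(D_R t) = 3.832 m; argument = (5.23 − 9.1443)/3.832 = -1.021.
C = C₀ × ½·erfc(-1.021) = 104 × 0.9256 = 96.3 mg/L.

96.3 mg/L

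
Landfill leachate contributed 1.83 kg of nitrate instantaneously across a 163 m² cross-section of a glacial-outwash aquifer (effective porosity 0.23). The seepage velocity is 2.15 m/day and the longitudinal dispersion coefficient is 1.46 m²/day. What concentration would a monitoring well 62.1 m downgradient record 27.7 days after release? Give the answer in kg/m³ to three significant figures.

For an instantaneous plane source, C(x,t) = M/(n_e·A·√(4πDt)) · exp(−(x−vt)²/(4Dt)), with n_e·A the pore (flow) area.
Plume center vt = 2.15 × 27.7 = 59.555 m, so the well at 62.1 m is 2.545 m downgradient of the peak.
√(4πDt) = 22.54 m, giving peak height M/(n_e·A·√(4πDt)) = 1.83/(0.23 × 163 × 22.54) = 0.002166 kg/m³.
(x−vt)²/(4Dt) = (2.545)²/(4 × 1.46 × 27.7) = 0.04004; exp(−0.04004) = 0.9608.
C = 0.002166 × 0.9608 = 0.00208 kg/m³.

0.00208 kg/m³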